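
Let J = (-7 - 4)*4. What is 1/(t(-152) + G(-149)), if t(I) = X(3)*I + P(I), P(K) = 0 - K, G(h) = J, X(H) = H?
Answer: -1/348 ≈ -0.0028736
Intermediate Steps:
J = -44 (J = -11*4 = -44)
G(h) = -44
P(K) = -K
t(I) = 2*I (t(I) = 3*I - I = 2*I)
1/(t(-152) + G(-149)) = 1/(2*(-152) - 44) = 1/(-304 - 44) = 1/(-348) = -1/348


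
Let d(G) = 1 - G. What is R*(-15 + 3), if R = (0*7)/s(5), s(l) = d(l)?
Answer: 0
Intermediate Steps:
s(l) = 1 - l
R = 0 (R = (0*7)/(1 - 1*5) = 0/(1 - 5) = 0/(-4) = 0*(-¼) = 0)
R*(-15 + 3) = 0*(-15 + 3) = 0*(-12) = 0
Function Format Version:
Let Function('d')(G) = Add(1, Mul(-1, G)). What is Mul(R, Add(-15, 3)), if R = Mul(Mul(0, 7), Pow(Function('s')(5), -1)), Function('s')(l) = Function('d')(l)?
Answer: 0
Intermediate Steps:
Function('s')(l) = Add(1, Mul(-1, l))
R = 0 (R = Mul(Mul(0, 7), Pow(Add(1, Mul(-1, 5)), -1)) = Mul(0, Pow(Add(1, -5), -1)) = Mul(0, Pow(-4, -1)) = Mul(0, Rational(-1, 4)) = 0)
Mul(R, Add(-15, 3)) = Mul(0, Add(-15, 3)) = Mul(0, -12) = 0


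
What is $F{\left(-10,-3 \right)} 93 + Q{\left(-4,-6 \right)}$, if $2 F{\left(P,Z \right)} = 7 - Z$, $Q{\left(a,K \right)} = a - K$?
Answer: $467$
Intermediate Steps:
$F{\left(P,Z \right)} = \frac{7}{2} - \frac{Z}{2}$ ($F{\left(P,Z \right)} = \frac{7 - Z}{2} = \frac{7}{2} - \frac{Z}{2}$)
$F{\left(-10,-3 \right)} 93 + Q{\left(-4,-6 \right)} = \left(\frac{7}{2} - - \frac{3}{2}\right) 93 - -2 = \left(\frac{7}{2} + \frac{3}{2}\right) 93 + \left(-4 + 6\right) = 5 \cdot 93 + 2 = 465 + 2 = 467$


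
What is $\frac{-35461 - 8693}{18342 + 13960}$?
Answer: $- \frac{22077}{16151} \approx -1.3669$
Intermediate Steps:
$\frac{-35461 - 8693}{18342 + 13960} = - \frac{44154}{32302} = \left(-44154\right) \frac{1}{32302} = - \frac{22077}{16151}$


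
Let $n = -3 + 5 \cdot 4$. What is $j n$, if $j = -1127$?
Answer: $-19159$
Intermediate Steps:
$n = 17$ ($n = -3 + 20 = 17$)
$j n = \left(-1127\right) 17 = -19159$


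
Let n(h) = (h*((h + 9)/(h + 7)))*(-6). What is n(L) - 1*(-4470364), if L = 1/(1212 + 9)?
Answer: 3888139316781/869759 ≈ 4.4704e+6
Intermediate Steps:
L = 1/1221 ≈ 0.00081900
n(h) = -6*h*(9 + h)/(7 + h) (n(h) = (h*((9 + h)/(7 + h)))*(-6) = (h*(9 + h)/(7 + h))*(-6) = -6*h*(9 + h)/(7 + h))
n(L) - 1*(-4470364) = -6*1/1221*(9 + 1/1221)/(7 + 1/1221) - 1*(-4470364) = -6*1/1221*10990/1221/8548/1221 + 4470364 = -6*1/1221*1221/8548*10990/1221 + 4470364 = -5495/869759 + 4470364 = 3888139316781/869759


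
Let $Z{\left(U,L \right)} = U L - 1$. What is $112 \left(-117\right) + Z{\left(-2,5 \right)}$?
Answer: $-13115$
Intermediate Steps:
$Z{\left(U,L \right)} = -1 + L U$ ($Z{\left(U,L \right)} = L U - 1 = -1 + L U$)
$112 \left(-117\right) + Z{\left(-2,5 \right)} = 112 \left(-117\right) + \left(-1 + 5 \left(-2\right)\right) = -13104 - 11 = -13115$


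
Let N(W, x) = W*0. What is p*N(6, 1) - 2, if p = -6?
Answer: -2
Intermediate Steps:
N(W, x) = 0
p*N(6, 1) - 2 = -6*0 - 2 = 0 - 2 = -2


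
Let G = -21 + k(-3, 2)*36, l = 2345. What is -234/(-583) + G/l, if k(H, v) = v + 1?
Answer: 599451/1367135 ≈ 0.43847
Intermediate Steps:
k(H, v) = 1 + v
G = 87 (G = -21 + (1 + 2)*36 = -21 + 3*36 = -21 + 108 = 87)
-234/(-583) + G/l = -234/(-583) + 87/2345 = -234*(-1/583) + 87*(1/2345) = 234/583 + 87/2345 = 599451/1367135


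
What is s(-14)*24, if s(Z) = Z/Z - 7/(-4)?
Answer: 66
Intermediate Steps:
s(Z) = 11/4 (s(Z) = 1 - 7*(-¼) = 1 + 7/4 = 11/4)
s(-14)*24 = (11/4)*24 = 66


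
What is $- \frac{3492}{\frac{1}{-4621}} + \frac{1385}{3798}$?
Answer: $\frac{61286549921}{3798} \approx 1.6137 \cdot 10^{7}$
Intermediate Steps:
$- \frac{3492}{\frac{1}{-4621}} + \frac{1385}{3798} = - \frac{3492}{- \frac{1}{4621}} + 1385 \cdot \frac{1}{3798} = \left(-3492\right) \left(-4621\right) + \frac{1385}{3798} = 16136532 + \frac{1385}{3798} = \frac{61286549921}{3798}$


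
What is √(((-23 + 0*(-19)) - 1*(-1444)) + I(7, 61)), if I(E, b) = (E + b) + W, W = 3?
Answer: 2*√373 ≈ 38.626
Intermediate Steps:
I(E, b) = 3 + E + b (I(E, b) = (E + b) + 3 = 3 + E + b)
√(((-23 + 0*(-19)) - 1*(-1444)) + I(7, 61)) = √(((-23 + 0*(-19)) - 1*(-1444)) + (3 + 7 + 61)) = √(((-23 + 0) + 1444) + 71) = √((-23 + 1444) + 71) = √(1421 + 71) = √1492 = 2*√373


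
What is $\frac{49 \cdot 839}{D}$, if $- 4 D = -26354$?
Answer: $\frac{82222}{13177} \approx 6.2398$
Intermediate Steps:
$D = \frac{13177}{2}$ ($D = \left(- \frac{1}{4}\right) \left(-26354\right) = \frac{13177}{2} \approx 6588.5$)
$\frac{49 \cdot 839}{D} = \frac{49 \cdot 839}{\frac{13177}{2}} = 41111 \cdot \frac{2}{13177} = \frac{82222}{13177}$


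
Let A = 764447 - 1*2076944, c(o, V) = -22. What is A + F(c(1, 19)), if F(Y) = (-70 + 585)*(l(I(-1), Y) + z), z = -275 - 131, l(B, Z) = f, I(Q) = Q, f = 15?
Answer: -1513862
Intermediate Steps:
l(B, Z) = 15
A = -1312497 (A = 764447 - 2076944 = -1312497)
z = -406
F(Y) = -201365 (F(Y) = (-70 + 585)*(15 - 406) = 515*(-391) = -201365)
A + F(c(1, 19)) = -1312497 - 201365 = -1513862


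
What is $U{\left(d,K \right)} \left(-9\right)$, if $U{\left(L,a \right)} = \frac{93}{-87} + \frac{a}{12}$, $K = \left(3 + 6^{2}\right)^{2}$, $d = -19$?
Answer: $- \frac{131211}{116} \approx -1131.1$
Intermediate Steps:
$K = 1521$ ($K = \left(3 + 36\right)^{2} = 39^{2} = 1521$)
$U{\left(L,a \right)} = - \frac{31}{29} + \frac{a}{12}$ ($U{\left(L,a \right)} = 93 \left(- \frac{1}{87}\right) + a \frac{1}{12} = - \frac{31}{29} + \frac{a}{12}$)
$U{\left(d,K \right)} \left(-9\right) = \left(- \frac{31}{29} + \frac{1}{12} \cdot 1521\right) \left(-9\right) = \left(- \frac{31}{29} + \frac{507}{4}\right) \left(-9\right) = \frac{14579}{116} \left(-9\right) = - \frac{131211}{116}$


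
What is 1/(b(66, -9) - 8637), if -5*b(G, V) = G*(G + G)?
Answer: -5/51897 ≈ -9.6345e-5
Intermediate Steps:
b(G, V) = -2*G²/5 (b(G, V) = -G*(G + G)/5 = -G*2*G/5 = -2*G²/5)
1/(b(66, -9) - 8637) = 1/(-⅖*66² - 8637) = 1/(-⅖*4356 - 8637) = 1/(-8712/5 - 8637) = 1/(-51897/5) = -5/51897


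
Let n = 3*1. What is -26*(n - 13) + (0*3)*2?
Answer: 260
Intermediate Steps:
n = 3
-26*(n - 13) + (0*3)*2 = -26*(3 - 13) + (0*3)*2 = -26*(-10) + 0*2 = 260 + 0 = 260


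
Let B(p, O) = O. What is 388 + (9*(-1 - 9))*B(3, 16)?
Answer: -1052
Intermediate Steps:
388 + (9*(-1 - 9))*B(3, 16) = 388 + (9*(-1 - 9))*16 = 388 + (9*(-10))*16 = 388 - 90*16 = 388 - 1440 = -1052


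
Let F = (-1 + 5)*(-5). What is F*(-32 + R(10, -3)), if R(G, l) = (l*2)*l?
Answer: 280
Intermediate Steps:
R(G, l) = 2*l² (R(G, l) = (2*l)*l = 2*l²)
F = -20 (F = 4*(-5) = -20)
F*(-32 + R(10, -3)) = -20*(-32 + 2*(-3)²) = -20*(-32 + 2*9) = -20*(-32 + 18) = -20*(-14) = 280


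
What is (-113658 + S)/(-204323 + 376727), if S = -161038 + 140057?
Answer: -134639/172404 ≈ -0.78095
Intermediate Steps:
S = -20981
(-113658 + S)/(-204323 + 376727) = (-113658 - 20981)/(-204323 + 376727) = -134639/172404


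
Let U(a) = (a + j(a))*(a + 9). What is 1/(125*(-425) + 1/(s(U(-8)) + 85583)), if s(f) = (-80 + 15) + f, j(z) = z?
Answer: -85502/4542293749 ≈ -1.8824e-5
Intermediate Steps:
U(a) = 2*a*(9 + a) (U(a) = (a + a)*(a + 9) = (2*a)*(9 + a) = 2*a*(9 + a))
s(f) = -65 + f
1/(125*(-425) + 1/(s(U(-8)) + 85583)) = 1/(125*(-425) + 1/((-65 + 2*(-8)*(9 - 8)) + 85583)) = 1/(-53125 + 1/((-65 + 2*(-8)*1) + 85583)) = 1/(-53125 + 1/((-65 - 16) + 85583)) = 1/(-53125 + 1/(-81 + 85583)) = 1/(-53125 + 1/85502) = 1/(-4542293749/85502) = -85502/4542293749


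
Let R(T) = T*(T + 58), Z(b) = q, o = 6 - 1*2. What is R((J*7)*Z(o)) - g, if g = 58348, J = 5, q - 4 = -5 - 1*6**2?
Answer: 1543567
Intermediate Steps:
q = -37 (q = 4 + (-5 - 1*6**2) = 4 + (-5 - 1*36) = 4 + (-5 - 36) = 4 - 41 = -37)
o = 4 (o = 6 - 2 = 4)
Z(b) = -37
R(T) = T*(58 + T)
R((J*7)*Z(o)) - g = ((5*7)*(-37))*(58 + (5*7)*(-37)) - 1*58348 = (35*(-37))*(58 + 35*(-37)) - 58348 = -1295*(58 - 1295) - 58348 = -1295*(-1237) - 58348 = 1601915 - 58348 = 1543567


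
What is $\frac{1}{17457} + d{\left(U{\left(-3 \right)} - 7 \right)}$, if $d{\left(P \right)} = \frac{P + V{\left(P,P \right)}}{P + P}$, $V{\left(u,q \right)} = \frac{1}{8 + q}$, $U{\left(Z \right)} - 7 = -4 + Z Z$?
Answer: $\frac{576146}{1134705} \approx 0.50775$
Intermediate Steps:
$U{\left(Z \right)} = 3 + Z^{2}$ ($U{\left(Z \right)} = 7 + \left(-4 + Z Z\right) = 7 + \left(-4 + Z^{2}\right) = 3 + Z^{2}$)
$d{\left(P \right)} = \frac{P + \frac{1}{8 + P}}{2 P}$ ($d{\left(P \right)} = \frac{P + \frac{1}{8 + P}}{P + P} = \frac{P + \frac{1}{8 + P}}{2 P}$)
$\frac{1}{17457} + d{\left(U{\left(-3 \right)} - 7 \right)} = \frac{1}{17457} + \frac{1 + \left(\left(3 + \left(-3\right)^{2}\right) - 7\right) \left(8 + \left(\left(3 + \left(-3\right)^{2}\right) - 7\right)\right)}{2 \left(\left(3 + \left(-3\right)^{2}\right) - 7\right) \left(8 + \left(\left(3 + \left(-3\right)^{2}\right) - 7\right)\right)} = \frac{1}{17457} + \frac{1 + \left(\left(3 + 9\right) - 7\right) \left(8 + \left(\left(3 + 9\right) - 7\right)\right)}{2 \left(\left(3 + 9\right) - 7\right) \left(8 + \left(\left(3 + 9\right) - 7\right)\right)} = \frac{1}{17457} + \frac{1 + \left(12 - 7\right) \left(8 + \left(12 - 7\right)\right)}{2 \left(12 - 7\right) \left(8 + \left(12 - 7\right)\right)} = \frac{1}{17457} + \frac{1 + 5 \left(8 + 5\right)}{2 \cdot 5 \left(8 + 5\right)} = \frac{1}{17457} + \frac{1}{2} \cdot \frac{1}{5} \cdot \frac{1}{13} \left(1 + 5 \cdot 13\right) = \frac{1}{17457} + \frac{1}{2} \cdot \frac{1}{5} \cdot \frac{1}{13} \left(1 + 65\right) = \frac{1}{17457} + \frac{1}{2} \cdot \frac{1}{5} \cdot \frac{1}{13} \cdot 66 = \frac{1}{17457} + \frac{33}{65} = \frac{576146}{1134705}$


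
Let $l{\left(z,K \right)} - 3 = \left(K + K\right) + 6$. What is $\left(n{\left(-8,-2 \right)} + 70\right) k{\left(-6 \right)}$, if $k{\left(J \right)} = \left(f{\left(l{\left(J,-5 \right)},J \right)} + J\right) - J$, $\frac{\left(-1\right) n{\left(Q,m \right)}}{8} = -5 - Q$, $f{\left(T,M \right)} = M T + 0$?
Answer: $276$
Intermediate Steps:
$l{\left(z,K \right)} = 9 + 2 K$ ($l{\left(z,K \right)} = 3 + \left(\left(K + K\right) + 6\right) = 3 + \left(2 K + 6\right) = 3 + \left(6 + 2 K\right) = 9 + 2 K$)
$f{\left(T,M \right)} = M T$
$n{\left(Q,m \right)} = 40 + 8 Q$ ($n{\left(Q,m \right)} = - 8 \left(-5 - Q\right) = 40 + 8 Q$)
$k{\left(J \right)} = - J$ ($k{\left(J \right)} = \left(J \left(9 + 2 \left(-5\right)\right) + J\right) - J = \left(J \left(9 - 10\right) + J\right) - J = \left(J \left(-1\right) + J\right) - J = \left(- J + J\right) - J = 0 - J = - J$)
$\left(n{\left(-8,-2 \right)} + 70\right) k{\left(-6 \right)} = \left(\left(40 + 8 \left(-8\right)\right) + 70\right) \left(\left(-1\right) \left(-6\right)\right) = \left(\left(40 - 64\right) + 70\right) 6 = \left(-24 + 70\right) 6 = 46 \cdot 6 = 276$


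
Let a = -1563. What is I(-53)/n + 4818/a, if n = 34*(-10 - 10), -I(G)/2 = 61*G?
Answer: -2230433/177140 ≈ -12.591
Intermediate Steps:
I(G) = -122*G
n = -680 (n = 34*(-20) = -680)
I(-53)/n + 4818/a = -122*(-53)/(-680) + 4818/(-1563) = 6466*(-1/680) + 4818*(-1/1563) = -3233/340 - 1606/521 = -2230433/177140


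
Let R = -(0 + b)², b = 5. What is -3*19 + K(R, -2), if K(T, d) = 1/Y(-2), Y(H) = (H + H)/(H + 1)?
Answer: -227/4 ≈ -56.750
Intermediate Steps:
Y(H) = 2*H/(1 + H) (Y(H) = (2*H)/(1 + H) = 2*H/(1 + H))
R = -25 (R = -(0 + 5)² = -1*5² = -1*25 = -25)
K(T, d) = ¼ (K(T, d) = 1/(2*(-2)/(1 - 2)) = 1/(2*(-2)/(-1)) = 1/(2*(-2)*(-1)) = 1/4 = ¼)
-3*19 + K(R, -2) = -3*19 + ¼ = -57 + ¼ = -227/4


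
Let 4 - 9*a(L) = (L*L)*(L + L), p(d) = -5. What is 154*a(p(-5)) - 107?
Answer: 38153/9 ≈ 4239.2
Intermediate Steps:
a(L) = 4/9 - 2*L³/9 (a(L) = 4/9 - L*L*(L + L)/9 = 4/9 - L²*2*L/9 = 4/9 - 2*L³/9)
154*a(p(-5)) - 107 = 154*(4/9 - 2/9*(-5)³) - 107 = 154*(4/9 - 2/9*(-125)) - 107 = 154*(4/9 + 250/9) - 107 = 154*(254/9) - 107 = 39116/9 - 107 = 38153/9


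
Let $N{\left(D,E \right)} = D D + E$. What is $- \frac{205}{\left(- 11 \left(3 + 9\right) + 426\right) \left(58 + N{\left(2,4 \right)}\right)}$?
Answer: $- \frac{205}{19404} \approx -0.010565$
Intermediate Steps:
$N{\left(D,E \right)} = E + D^{2}$ ($N{\left(D,E \right)} = D^{2} + E = E + D^{2}$)
$- \frac{205}{\left(- 11 \left(3 + 9\right) + 426\right) \left(58 + N{\left(2,4 \right)}\right)} = - \frac{205}{\left(- 11 \left(3 + 9\right) + 426\right) \left(58 + \left(4 + 2^{2}\right)\right)} = - \frac{205}{\left(\left(-11\right) 12 + 426\right) \left(58 + \left(4 + 4\right)\right)} = - \frac{205}{\left(-132 + 426\right) \left(58 + 8\right)} = - \frac{205}{294 \cdot 66} = - \frac{205}{19404}$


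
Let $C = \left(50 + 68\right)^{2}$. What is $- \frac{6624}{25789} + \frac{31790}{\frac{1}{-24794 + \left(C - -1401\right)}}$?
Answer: $- \frac{7762992150014}{25789} \approx -3.0102 \cdot 10^{8}$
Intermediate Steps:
$C = 13924$ ($C = 118^{2} = 13924$)
$- \frac{6624}{25789} + \frac{31790}{\frac{1}{-24794 + \left(C - -1401\right)}} = - \frac{6624}{25789} + \frac{31790}{\frac{1}{-24794 + \left(13924 - -1401\right)}} = \left(-6624\right) \frac{1}{25789} + \frac{31790}{\frac{1}{-24794 + \left(13924 + \left(-10940 + 12341\right)\right)}} = - \frac{6624}{25789} + \frac{31790}{\frac{1}{-24794 + \left(13924 + 1401\right)}} = - \frac{6624}{25789} + \frac{31790}{\frac{1}{-24794 + 15325}} = - \frac{6624}{25789} + \frac{31790}{\frac{1}{-9469}} = - \frac{6624}{25789} + \frac{31790}{- \frac{1}{9469}} = - \frac{6624}{25789} + 31790 \left(-9469\right) = - \frac{6624}{25789} - 301019510 = - \frac{7762992150014}{25789}$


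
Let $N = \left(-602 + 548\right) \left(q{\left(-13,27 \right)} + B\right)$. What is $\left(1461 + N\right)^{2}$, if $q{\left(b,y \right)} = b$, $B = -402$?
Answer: $569824641$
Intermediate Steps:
$N = 22410$ ($N = \left(-602 + 548\right) \left(-13 - 402\right) = \left(-54\right) \left(-415\right) = 22410$)
$\left(1461 + N\right)^{2} = \left(1461 + 22410\right)^{2} = 23871^{2} = 569824641$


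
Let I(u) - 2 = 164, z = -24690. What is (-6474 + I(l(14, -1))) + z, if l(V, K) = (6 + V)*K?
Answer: -30998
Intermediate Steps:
l(V, K) = K*(6 + V)
I(u) = 166 (I(u) = 2 + 164 = 166)
(-6474 + I(l(14, -1))) + z = (-6474 + 166) - 24690 = -6308 - 24690 = -30998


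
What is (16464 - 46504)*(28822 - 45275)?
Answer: 494248120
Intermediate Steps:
(16464 - 46504)*(28822 - 45275) = -30040*(-16453) = 494248120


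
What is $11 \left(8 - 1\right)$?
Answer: $77$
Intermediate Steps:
$11 \left(8 - 1\right) = 11 \cdot 7 = 77$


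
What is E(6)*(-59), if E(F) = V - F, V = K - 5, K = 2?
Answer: 531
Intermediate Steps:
V = -3 (V = 2 - 5 = -3)
E(F) = -3 - F
E(6)*(-59) = (-3 - 1*6)*(-59) = (-3 - 6)*(-59) = -9*(-59) = 531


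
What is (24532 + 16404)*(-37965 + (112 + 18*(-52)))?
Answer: -1587866504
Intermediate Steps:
(24532 + 16404)*(-37965 + (112 + 18*(-52))) = 40936*(-37965 + (112 - 936)) = 40936*(-37965 - 824) = 40936*(-38789) = -1587866504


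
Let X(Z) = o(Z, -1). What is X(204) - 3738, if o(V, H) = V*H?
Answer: -3942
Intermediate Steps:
o(V, H) = H*V
X(Z) = -Z
X(204) - 3738 = -1*204 - 3738 = -204 - 3738 = -3942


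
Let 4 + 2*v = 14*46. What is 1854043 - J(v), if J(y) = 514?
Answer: 1853529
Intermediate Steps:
v = 320 (v = -2 + (14*46)/2 = -2 + (½)*644 = -2 + 322 = 320)
1854043 - J(v) = 1854043 - 1*514 = 1854043 - 514 = 1853529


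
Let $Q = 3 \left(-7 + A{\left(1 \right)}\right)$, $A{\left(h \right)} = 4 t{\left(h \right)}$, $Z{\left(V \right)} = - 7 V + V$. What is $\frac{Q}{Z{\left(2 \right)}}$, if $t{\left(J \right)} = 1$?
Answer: $\frac{3}{4} \approx 0.75$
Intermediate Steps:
$Z{\left(V \right)} = - 6 V$
$A{\left(h \right)} = 4$ ($A{\left(h \right)} = 4 \cdot 1 = 4$)
$Q = -9$ ($Q = 3 \left(-7 + 4\right) = 3 \left(-3\right) = -9$)
$\frac{Q}{Z{\left(2 \right)}} = - \frac{9}{\left(-6\right) 2} = - \frac{9}{-12} = \left(-9\right) \left(- \frac{1}{12}\right) = \frac{3}{4}$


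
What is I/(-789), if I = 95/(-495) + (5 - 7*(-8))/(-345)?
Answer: 4198/8982765 ≈ 0.00046734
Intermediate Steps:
I = -4198/11385 (I = 95*(-1/495) + (5 + 56)*(-1/345) = -19/99 + 61*(-1/345) = -19/99 - 61/345 = -4198/11385 ≈ -0.36873)
I/(-789) = -4198/11385/(-789) = -4198/11385*(-1/789) = 4198/8982765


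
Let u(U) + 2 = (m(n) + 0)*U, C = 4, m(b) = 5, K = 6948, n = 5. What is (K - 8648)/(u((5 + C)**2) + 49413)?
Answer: -425/12454 ≈ -0.034126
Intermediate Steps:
u(U) = -2 + 5*U (u(U) = -2 + (5 + 0)*U = -2 + 5*U)
(K - 8648)/(u((5 + C)**2) + 49413) = (6948 - 8648)/((-2 + 5*(5 + 4)**2) + 49413) = -1700/((-2 + 5*9**2) + 49413) = -1700/((-2 + 5*81) + 49413) = -1700/((-2 + 405) + 49413) = -1700/(403 + 49413) = -1700/49816 = -1700*1/49816 = -425/12454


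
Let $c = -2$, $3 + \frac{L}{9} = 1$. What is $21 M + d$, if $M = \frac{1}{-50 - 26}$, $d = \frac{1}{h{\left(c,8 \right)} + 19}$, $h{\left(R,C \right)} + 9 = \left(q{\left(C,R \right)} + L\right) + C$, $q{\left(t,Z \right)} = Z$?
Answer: $- \frac{59}{76} \approx -0.77632$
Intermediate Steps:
$L = -18$ ($L = -27 + 9 \cdot 1 = -27 + 9 = -18$)
$h{\left(R,C \right)} = -27 + C + R$ ($h{\left(R,C \right)} = -9 + \left(\left(R - 18\right) + C\right) = -9 + \left(\left(-18 + R\right) + C\right) = -9 + \left(-18 + C + R\right) = -27 + C + R$)
$d = - \frac{1}{2}$ ($d = \frac{1}{\left(-27 + 8 - 2\right) + 19} = \frac{1}{-21 + 19} = \frac{1}{-2} = - \frac{1}{2} \approx -0.5$)
$M = - \frac{1}{76}$ ($M = \frac{1}{-76} = - \frac{1}{76} \approx -0.013158$)
$21 M + d = 21 \left(- \frac{1}{76}\right) - \frac{1}{2} = - \frac{21}{76} - \frac{1}{2} = - \frac{59}{76}$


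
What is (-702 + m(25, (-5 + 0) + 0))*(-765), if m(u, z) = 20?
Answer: 521730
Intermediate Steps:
(-702 + m(25, (-5 + 0) + 0))*(-765) = (-702 + 20)*(-765) = -682*(-765) = 521730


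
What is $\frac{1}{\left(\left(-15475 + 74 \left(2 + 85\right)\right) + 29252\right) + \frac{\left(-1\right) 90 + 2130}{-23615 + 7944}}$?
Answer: $\frac{15671}{316787225} \approx 4.9469 \cdot 10^{-5}$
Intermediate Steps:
$\frac{1}{\left(\left(-15475 + 74 \left(2 + 85\right)\right) + 29252\right) + \frac{\left(-1\right) 90 + 2130}{-23615 + 7944}} = \frac{1}{\left(\left(-15475 + 74 \cdot 87\right) + 29252\right) + \frac{-90 + 2130}{-15671}} = \frac{1}{\left(\left(-15475 + 6438\right) + 29252\right) + 2040 \left(- \frac{1}{15671}\right)} = \frac{1}{\left(-9037 + 29252\right) - \frac{2040}{15671}} = \frac{1}{20215 - \frac{2040}{15671}} = \frac{1}{\frac{316787225}{15671}} = \frac{15671}{316787225}$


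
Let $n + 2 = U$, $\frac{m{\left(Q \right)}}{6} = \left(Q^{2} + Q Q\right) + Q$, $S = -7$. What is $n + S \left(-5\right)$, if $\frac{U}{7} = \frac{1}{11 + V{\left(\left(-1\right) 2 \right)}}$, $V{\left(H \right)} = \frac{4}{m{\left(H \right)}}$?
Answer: $\frac{3363}{100} \approx 33.63$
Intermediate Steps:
$m{\left(Q \right)} = 6 Q + 12 Q^{2}$ ($m{\left(Q \right)} = 6 \left(\left(Q^{2} + Q Q\right) + Q\right) = 6 \left(\left(Q^{2} + Q^{2}\right) + Q\right) = 6 \left(2 Q^{2} + Q\right) = 6 \left(Q + 2 Q^{2}\right) = 6 Q + 12 Q^{2}$)
$V{\left(H \right)} = \frac{2}{3 H \left(1 + 2 H\right)}$ ($V{\left(H \right)} = \frac{4}{6 H \left(1 + 2 H\right)} = 4 \frac{1}{6 H \left(1 + 2 H\right)} = \frac{2}{3 H \left(1 + 2 H\right)}$)
$U = \frac{63}{100}$ ($U = \frac{7}{11 + \frac{2}{3 \left(\left(-1\right) 2\right) \left(1 + 2 \left(\left(-1\right) 2\right)\right)}} = \frac{7}{11 + \frac{2}{3 \left(-2\right) \left(1 + 2 \left(-2\right)\right)}} = \frac{7}{11 + \frac{2}{3} \left(- \frac{1}{2}\right) \frac{1}{1 - 4}} = \frac{7}{11 + \frac{2}{3} \left(- \frac{1}{2}\right) \frac{1}{-3}} = \frac{7}{11 + \frac{2}{3} \left(- \frac{1}{2}\right) \left(- \frac{1}{3}\right)} = \frac{7}{11 + \frac{1}{9}} = \frac{7}{\frac{100}{9}} = 7 \cdot \frac{9}{100} = \frac{63}{100} \approx 0.63$)
$n = - \frac{137}{100}$ ($n = -2 + \frac{63}{100} = - \frac{137}{100} \approx -1.37$)
$n + S \left(-5\right) = - \frac{137}{100} - -35 = - \frac{137}{100} + 35 = \frac{3363}{100}$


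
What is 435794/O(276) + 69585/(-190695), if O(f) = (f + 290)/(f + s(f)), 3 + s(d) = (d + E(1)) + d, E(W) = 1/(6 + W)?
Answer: 16000230274477/25184453 ≈ 6.3532e+5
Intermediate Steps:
s(d) = -20/7 + 2*d (s(d) = -3 + ((d + 1/(6 + 1)) + d) = -3 + ((d + 1/7) + d) = -3 + ((d + ⅐) + d) = -3 + ((⅐ + d) + d) = -3 + (⅐ + 2*d) = -20/7 + 2*d)
O(f) = (290 + f)/(-20/7 + 3*f) (O(f) = (f + 290)/(f + (-20/7 + 2*f)) = (290 + f)/(-20/7 + 3*f))
435794/O(276) + 69585/(-190695) = 435794/((7*(290 + 276)/(-20 + 21*276))) + 69585/(-190695) = 435794/((7*566/(-20 + 5796))) + 69585*(-1/190695) = 435794/((7*566/5776)) - 4639/12713 = 435794/((7*(1/5776)*566)) - 4639/12713 = 435794/(1981/2888) - 4639/12713 = 435794*(2888/1981) - 4639/12713 = 1258573072/1981 - 4639/12713 = 16000230274477/25184453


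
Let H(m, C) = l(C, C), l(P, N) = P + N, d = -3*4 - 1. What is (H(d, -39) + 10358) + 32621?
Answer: 42901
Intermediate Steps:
d = -13 (d = -12 - 1 = -13)
l(P, N) = N + P
H(m, C) = 2*C (H(m, C) = C + C = 2*C)
(H(d, -39) + 10358) + 32621 = (2*(-39) + 10358) + 32621 = (-78 + 10358) + 32621 = 10280 + 32621 = 42901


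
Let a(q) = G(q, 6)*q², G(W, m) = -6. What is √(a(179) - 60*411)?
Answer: I*√216906 ≈ 465.73*I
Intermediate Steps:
a(q) = -6*q²
√(a(179) - 60*411) = √(-6*179² - 60*411) = √(-6*32041 - 24660) = √(-192246 - 24660) = √(-216906) = I*√216906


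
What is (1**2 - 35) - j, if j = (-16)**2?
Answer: -290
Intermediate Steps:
j = 256
(1**2 - 35) - j = (1**2 - 35) - 1*256 = (1 - 35) - 256 = -34 - 256 = -290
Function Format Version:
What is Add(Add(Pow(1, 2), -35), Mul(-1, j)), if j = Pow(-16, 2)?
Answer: -290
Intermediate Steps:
j = 256
Add(Add(Pow(1, 2), -35), Mul(-1, j)) = Add(Add(Pow(1, 2), -35), Mul(-1, 256)) = Add(Add(1, -35), -256) = Add(-34, -256) = -290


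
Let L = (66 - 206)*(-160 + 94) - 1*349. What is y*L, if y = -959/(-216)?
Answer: 8526469/216 ≈ 39474.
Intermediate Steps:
L = 8891 (L = -140*(-66) - 349 = 9240 - 349 = 8891)
y = 959/216 (y = -959*(-1/216) = 959/216 ≈ 4.4398)
y*L = (959/216)*8891 = 8526469/216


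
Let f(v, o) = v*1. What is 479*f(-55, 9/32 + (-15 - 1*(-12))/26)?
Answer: -26345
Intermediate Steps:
f(v, o) = v
479*f(-55, 9/32 + (-15 - 1*(-12))/26) = 479*(-55) = -26345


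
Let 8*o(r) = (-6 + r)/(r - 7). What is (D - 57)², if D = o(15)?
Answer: 13242321/4096 ≈ 3233.0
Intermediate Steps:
o(r) = (-6 + r)/(8*(-7 + r)) (o(r) = ((-6 + r)/(r - 7))/8 = ((-6 + r)/(-7 + r))/8 = (-6 + r)/(8*(-7 + r)))
D = 9/64 (D = (-6 + 15)/(8*(-7 + 15)) = (⅛)*9/8 = (⅛)*(⅛)*9 = 9/64 ≈ 0.14063)
(D - 57)² = (9/64 - 57)² = (-3639/64)² = 13242321/4096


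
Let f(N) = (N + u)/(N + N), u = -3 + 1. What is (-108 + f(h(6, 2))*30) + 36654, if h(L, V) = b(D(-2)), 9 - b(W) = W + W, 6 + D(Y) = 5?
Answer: 402141/11 ≈ 36558.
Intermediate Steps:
D(Y) = -1 (D(Y) = -6 + 5 = -1)
b(W) = 9 - 2*W (b(W) = 9 - (W + W) = 9 - 2*W)
h(L, V) = 11 (h(L, V) = 9 - 2*(-1) = 9 + 2 = 11)
u = -2
f(N) = (-2 + N)/(2*N) (f(N) = (N - 2)/(N + N) = (-2 + N)/((2*N)) = (-2 + N)*(1/(2*N)) = (-2 + N)/(2*N))
(-108 + f(h(6, 2))*30) + 36654 = (-108 + ((½)*(-2 + 11)/11)*30) + 36654 = (-108 + ((½)*(1/11)*9)*30) + 36654 = (-108 + (9/22)*30) + 36654 = (-108 + 135/11) + 36654 = -1053/11 + 36654 = 402141/11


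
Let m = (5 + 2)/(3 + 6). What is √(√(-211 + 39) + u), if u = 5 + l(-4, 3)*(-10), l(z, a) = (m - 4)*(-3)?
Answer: √(-825 + 18*I*√43)/3 ≈ 0.68317 + 9.5986*I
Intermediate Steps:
m = 7/9 ≈ 0.77778
l(z, a) = 29/3 (l(z, a) = (7/9 - 4)*(-3) = -29/9*(-3) = 29/3)
u = -275/3 (u = 5 + (29/3)*(-10) = 5 - 290/3 = -275/3 ≈ -91.667)
√(√(-211 + 39) + u) = √(√(-211 + 39) - 275/3) = √(√(-172) - 275/3) = √(2*I*√43 - 275/3) = √(-275/3 + 2*I*√43)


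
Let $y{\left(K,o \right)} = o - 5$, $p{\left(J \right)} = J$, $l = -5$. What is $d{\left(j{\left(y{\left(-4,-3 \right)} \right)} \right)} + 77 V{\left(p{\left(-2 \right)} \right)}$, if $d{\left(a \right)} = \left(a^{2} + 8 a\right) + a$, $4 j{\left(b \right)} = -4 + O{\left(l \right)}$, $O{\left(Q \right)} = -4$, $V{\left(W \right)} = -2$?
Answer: $-168$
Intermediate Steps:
$y{\left(K,o \right)} = -5 + o$
$j{\left(b \right)} = -2$ ($j{\left(b \right)} = \frac{-4 - 4}{4} = \frac{1}{4} \left(-8\right) = -2$)
$d{\left(a \right)} = a^{2} + 9 a$
$d{\left(j{\left(y{\left(-4,-3 \right)} \right)} \right)} + 77 V{\left(p{\left(-2 \right)} \right)} = - 2 \left(9 - 2\right) + 77 \left(-2\right) = \left(-2\right) 7 - 154 = -14 - 154 = -168$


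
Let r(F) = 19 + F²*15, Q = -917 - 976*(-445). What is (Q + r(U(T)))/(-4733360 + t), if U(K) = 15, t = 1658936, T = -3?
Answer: -145599/1024808 ≈ -0.14207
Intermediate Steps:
Q = 433403 (Q = -917 + 434320 = 433403)
r(F) = 19 + 15*F²
(Q + r(U(T)))/(-4733360 + t) = (433403 + (19 + 15*15²))/(-4733360 + 1658936) = (433403 + (19 + 15*225))/(-3074424) = (433403 + (19 + 3375))*(-1/3074424) = (433403 + 3394)*(-1/3074424) = 436797*(-1/3074424) = -145599/1024808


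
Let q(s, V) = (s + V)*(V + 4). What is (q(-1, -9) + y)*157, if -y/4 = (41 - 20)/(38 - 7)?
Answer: 230162/31 ≈ 7424.6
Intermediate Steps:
y = -84/31 (y = -4*(41 - 20)/(38 - 7) = -84/31 ≈ -2.7097)
q(s, V) = (4 + V)*(V + s) (q(s, V) = (V + s)*(4 + V) = (4 + V)*(V + s))
(q(-1, -9) + y)*157 = (((-9)**2 + 4*(-9) + 4*(-1) - 9*(-1)) - 84/31)*157 = ((81 - 36 - 4 + 9) - 84/31)*157 = (50 - 84/31)*157 = (1466/31)*157 = 230162/31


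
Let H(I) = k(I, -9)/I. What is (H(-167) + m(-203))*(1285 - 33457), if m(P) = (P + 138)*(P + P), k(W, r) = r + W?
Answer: -141791848632/167 ≈ -8.4905e+8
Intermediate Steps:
k(W, r) = W + r
m(P) = 2*P*(138 + P) (m(P) = (138 + P)*(2*P) = 2*P*(138 + P))
H(I) = (-9 + I)/I (H(I) = (I - 9)/I = (-9 + I)/I)
(H(-167) + m(-203))*(1285 - 33457) = ((-9 - 167)/(-167) + 2*(-203)*(138 - 203))*(1285 - 33457) = (-1/167*(-176) + 2*(-203)*(-65))*(-32172) = (176/167 + 26390)*(-32172) = (4407306/167)*(-32172) = -141791848632/167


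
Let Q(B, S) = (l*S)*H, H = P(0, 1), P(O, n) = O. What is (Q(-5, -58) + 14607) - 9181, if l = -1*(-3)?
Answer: 5426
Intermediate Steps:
H = 0
l = 3
Q(B, S) = 0 (Q(B, S) = (3*S)*0 = 0)
(Q(-5, -58) + 14607) - 9181 = (0 + 14607) - 9181 = 14607 - 9181 = 5426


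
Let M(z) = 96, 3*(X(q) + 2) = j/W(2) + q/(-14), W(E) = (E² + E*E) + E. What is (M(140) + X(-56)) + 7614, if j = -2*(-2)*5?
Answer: 7710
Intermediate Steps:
W(E) = E + 2*E² (W(E) = (E² + E²) + E = 2*E² + E = E + 2*E²)
j = 20 (j = 4*5 = 20)
X(q) = -4/3 - q/42 (X(q) = -2 + (20/((2*(1 + 2*2))) + q/(-14))/3 = -2 + (20/((2*(1 + 4))) + q*(-1/14))/3 = -2 + (20/((2*5)) - q/14)/3 = -2 + (20/10 - q/14)/3 = -2 + (20*(⅒) - q/14)/3 = -2 + (2 - q/14)/3 = -2 + (⅔ - q/42) = -4/3 - q/42)
(M(140) + X(-56)) + 7614 = (96 + (-4/3 - 1/42*(-56))) + 7614 = (96 + (-4/3 + 4/3)) + 7614 = (96 + 0) + 7614 = 96 + 7614 = 7710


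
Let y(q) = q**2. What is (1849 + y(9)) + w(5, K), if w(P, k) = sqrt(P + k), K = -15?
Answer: 1930 + I*sqrt(10) ≈ 1930.0 + 3.1623*I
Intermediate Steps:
(1849 + y(9)) + w(5, K) = (1849 + 9**2) + sqrt(5 - 15) = (1849 + 81) + sqrt(-10) = 1930 + I*sqrt(10)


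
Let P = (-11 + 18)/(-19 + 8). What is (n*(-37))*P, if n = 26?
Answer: 6734/11 ≈ 612.18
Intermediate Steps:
P = -7/11 (P = 7/(-11) = 7*(-1/11) = -7/11 ≈ -0.63636)
(n*(-37))*P = (26*(-37))*(-7/11) = -962*(-7/11) = 6734/11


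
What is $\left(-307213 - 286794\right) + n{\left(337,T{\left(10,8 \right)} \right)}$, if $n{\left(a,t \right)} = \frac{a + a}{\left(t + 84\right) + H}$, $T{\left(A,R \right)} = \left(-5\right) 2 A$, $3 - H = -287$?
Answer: $- \frac{81378622}{137} \approx -5.94 \cdot 10^{5}$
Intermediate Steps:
$H = 290$ ($H = 3 - -287 = 3 + 287 = 290$)
$T{\left(A,R \right)} = - 10 A$
$n{\left(a,t \right)} = \frac{2 a}{374 + t}$ ($n{\left(a,t \right)} = \frac{a + a}{\left(t + 84\right) + 290} = \frac{2 a}{\left(84 + t\right) + 290} = \frac{2 a}{374 + t}$)
$\left(-307213 - 286794\right) + n{\left(337,T{\left(10,8 \right)} \right)} = \left(-307213 - 286794\right) + 2 \cdot 337 \frac{1}{374 - 100} = -594007 + 2 \cdot 337 \frac{1}{374 - 100} = -594007 + 2 \cdot 337 \cdot \frac{1}{274} = -594007 + \frac{337}{137} = - \frac{81378622}{137}$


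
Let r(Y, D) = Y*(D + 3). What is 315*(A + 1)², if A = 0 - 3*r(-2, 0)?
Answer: 113715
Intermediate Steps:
r(Y, D) = Y*(3 + D)
A = 18 (A = 0 - (-6)*(3 + 0) = 0 - (-6)*3 = 0 - 3*(-6) = 0 + 18 = 18)
315*(A + 1)² = 315*(18 + 1)² = 315*19² = 315*361 = 113715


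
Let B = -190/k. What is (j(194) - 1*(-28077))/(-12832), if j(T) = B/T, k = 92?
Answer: -250559053/114512768 ≈ -2.1880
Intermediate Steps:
B = -95/46 (B = -190/92 = -190*1/92 = -95/46 ≈ -2.0652)
j(T) = -95/(46*T)
(j(194) - 1*(-28077))/(-12832) = (-95/46/194 - 1*(-28077))/(-12832) = (-95/46*1/194 + 28077)*(-1/12832) = (-95/8924 + 28077)*(-1/12832) = (250559053/8924)*(-1/12832) = -250559053/114512768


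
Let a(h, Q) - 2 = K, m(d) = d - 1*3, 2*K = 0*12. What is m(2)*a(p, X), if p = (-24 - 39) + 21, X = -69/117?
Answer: -2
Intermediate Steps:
X = -23/39 (X = -69*1/117 = -23/39 ≈ -0.58974)
p = -42 (p = -63 + 21 = -42)
K = 0 (K = (0*12)/2 = (1/2)*0 = 0)
m(d) = -3 + d (m(d) = d - 3 = -3 + d)
a(h, Q) = 2 (a(h, Q) = 2 + 0 = 2)
m(2)*a(p, X) = (-3 + 2)*2 = -1*2 = -2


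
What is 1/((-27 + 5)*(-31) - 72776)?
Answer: -1/72094 ≈ -1.3871e-5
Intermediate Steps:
1/((-27 + 5)*(-31) - 72776) = 1/(-22*(-31) - 72776) = 1/(682 - 72776) = 1/(-72094) = -1/72094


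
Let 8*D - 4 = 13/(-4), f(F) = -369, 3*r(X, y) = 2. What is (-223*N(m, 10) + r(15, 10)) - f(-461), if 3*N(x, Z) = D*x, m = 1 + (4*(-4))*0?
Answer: 34819/96 ≈ 362.70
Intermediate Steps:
r(X, y) = ⅔ (r(X, y) = (⅓)*2 = ⅔)
m = 1 (m = 1 - 16*0 = 1 + 0 = 1)
D = 3/32 (D = ½ + (13/(-4))/8 = ½ + (13*(-¼))/8 = ½ + (⅛)*(-13/4) = ½ - 13/32 = 3/32 ≈ 0.093750)
N(x, Z) = x/32 (N(x, Z) = (3*x/32)/3 = x/32)
(-223*N(m, 10) + r(15, 10)) - f(-461) = (-223/32 + ⅔) - 1*(-369) = (-223*1/32 + ⅔) + 369 = (-223/32 + ⅔) + 369 = -605/96 + 369 = 34819/96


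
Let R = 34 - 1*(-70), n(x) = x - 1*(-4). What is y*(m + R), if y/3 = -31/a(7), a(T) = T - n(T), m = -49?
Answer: 5115/4 ≈ 1278.8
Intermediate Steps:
n(x) = 4 + x (n(x) = x + 4 = 4 + x)
a(T) = -4 (a(T) = T - (4 + T) = T + (-4 - T) = -4)
R = 104 (R = 34 + 70 = 104)
y = 93/4 (y = 3*(-31/(-4)) = 3*(-31*(-1/4)) = 3*(31/4) = 93/4 ≈ 23.250)
y*(m + R) = 93*(-49 + 104)/4 = (93/4)*55 = 5115/4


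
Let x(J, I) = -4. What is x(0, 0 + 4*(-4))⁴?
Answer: 256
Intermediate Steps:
x(0, 0 + 4*(-4))⁴ = (-4)⁴ = 256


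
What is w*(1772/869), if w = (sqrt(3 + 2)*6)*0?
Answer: 0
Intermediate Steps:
w = 0 (w = (sqrt(5)*6)*0 = (6*sqrt(5))*0 = 0)
w*(1772/869) = 0*(1772/869) = 0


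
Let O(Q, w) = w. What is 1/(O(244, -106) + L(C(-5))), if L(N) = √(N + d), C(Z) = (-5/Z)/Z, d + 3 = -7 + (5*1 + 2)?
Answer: -265/28098 - I*√5/14049 ≈ -0.0094313 - 0.00015916*I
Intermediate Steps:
d = -3 (d = -3 + (-7 + (5*1 + 2)) = -3 + (-7 + (5 + 2)) = -3 + (-7 + 7) = -3 + 0 = -3)
C(Z) = -5/Z²
L(N) = √(-3 + N) (L(N) = √(N - 3) = √(-3 + N))
1/(O(244, -106) + L(C(-5))) = 1/(-106 + √(-3 - 5/(-5)²)) = 1/(-106 + √(-3 - 5*1/25)) = 1/(-106 + √(-3 - ⅕)) = 1/(-106 + √(-16/5)) = 1/(-106 + 4*I*√5/5)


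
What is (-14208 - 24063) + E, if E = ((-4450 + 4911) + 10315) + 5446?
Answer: -22049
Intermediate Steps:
E = 16222 (E = (461 + 10315) + 5446 = 10776 + 5446 = 16222)
(-14208 - 24063) + E = (-14208 - 24063) + 16222 = -38271 + 16222 = -22049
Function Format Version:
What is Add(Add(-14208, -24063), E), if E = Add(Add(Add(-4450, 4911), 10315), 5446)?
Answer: -22049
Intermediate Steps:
E = 16222 (E = Add(Add(461, 10315), 5446) = Add(10776, 5446) = 16222)
Add(Add(-14208, -24063), E) = Add(Add(-14208, -24063), 16222) = Add(-38271, 16222) = -22049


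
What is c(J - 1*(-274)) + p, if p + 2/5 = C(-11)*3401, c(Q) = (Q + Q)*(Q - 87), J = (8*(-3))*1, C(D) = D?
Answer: 220443/5 ≈ 44089.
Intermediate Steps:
J = -24 (J = -24*1 = -24)
c(Q) = 2*Q*(-87 + Q) (c(Q) = (2*Q)*(-87 + Q) = 2*Q*(-87 + Q))
p = -187057/5 (p = -⅖ - 11*3401 = -⅖ - 37411 = -187057/5 ≈ -37411.)
c(J - 1*(-274)) + p = 2*(-24 - 1*(-274))*(-87 + (-24 - 1*(-274))) - 187057/5 = 2*(-24 + 274)*(-87 + (-24 + 274)) - 187057/5 = 2*250*(-87 + 250) - 187057/5 = 2*250*163 - 187057/5 = 81500 - 187057/5 = 220443/5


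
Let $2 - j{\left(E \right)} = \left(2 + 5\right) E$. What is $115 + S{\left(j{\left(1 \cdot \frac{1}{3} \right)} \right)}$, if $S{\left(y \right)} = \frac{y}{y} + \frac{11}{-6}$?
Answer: $\frac{685}{6} \approx 114.17$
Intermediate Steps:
$j{\left(E \right)} = 2 - 7 E$ ($j{\left(E \right)} = 2 - \left(2 + 5\right) E = 2 - 7 E$)
$S{\left(y \right)} = - \frac{5}{6}$ ($S{\left(y \right)} = 1 + 11 \left(- \frac{1}{6}\right) = 1 - \frac{11}{6} = - \frac{5}{6}$)
$115 + S{\left(j{\left(1 \cdot \frac{1}{3} \right)} \right)} = 115 - \frac{5}{6} = \frac{685}{6}$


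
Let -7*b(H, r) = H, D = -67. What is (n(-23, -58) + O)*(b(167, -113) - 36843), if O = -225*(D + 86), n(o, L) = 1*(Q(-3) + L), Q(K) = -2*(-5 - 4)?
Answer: 1113563420/7 ≈ 1.5908e+8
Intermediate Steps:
b(H, r) = -H/7
Q(K) = 18 (Q(K) = -2*(-9) = 18)
n(o, L) = 18 + L (n(o, L) = 1*(18 + L) = 18 + L)
O = -4275 (O = -225*(-67 + 86) = -225*19 = -4275)
(n(-23, -58) + O)*(b(167, -113) - 36843) = ((18 - 58) - 4275)*(-1/7*167 - 36843) = (-40 - 4275)*(-167/7 - 36843) = -4315*(-258068/7) = 1113563420/7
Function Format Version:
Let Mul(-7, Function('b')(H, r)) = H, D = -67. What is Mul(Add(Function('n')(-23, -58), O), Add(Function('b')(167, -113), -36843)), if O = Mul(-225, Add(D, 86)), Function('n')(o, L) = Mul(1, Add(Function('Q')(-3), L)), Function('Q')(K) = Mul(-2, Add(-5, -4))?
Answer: Rational(1113563420, 7) ≈ 1.5908e+8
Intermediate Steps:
Function('b')(H, r) = Mul(Rational(-1, 7), H)
Function('Q')(K) = 18 (Function('Q')(K) = Mul(-2, -9) = 18)
Function('n')(o, L) = Add(18, L) (Function('n')(o, L) = Mul(1, Add(18, L)) = Add(18, L))
O = -4275 (O = Mul(-225, Add(-67, 86)) = Mul(-225, 19) = -4275)
Mul(Add(Function('n')(-23, -58), O), Add(Function('b')(167, -113), -36843)) = Mul(Add(Add(18, -58), -4275), Add(Mul(Rational(-1, 7), 167), -36843)) = Mul(Add(-40, -4275), Add(Rational(-167, 7), -36843)) = Mul(-4315, Rational(-258068, 7)) = Rational(1113563420, 7)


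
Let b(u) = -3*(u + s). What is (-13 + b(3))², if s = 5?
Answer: 1369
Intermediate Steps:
b(u) = -15 - 3*u (b(u) = -3*(u + 5) = -3*(5 + u) = -15 - 3*u)
(-13 + b(3))² = (-13 + (-15 - 3*3))² = (-13 + (-15 - 9))² = (-13 - 24)² = (-37)² = 1369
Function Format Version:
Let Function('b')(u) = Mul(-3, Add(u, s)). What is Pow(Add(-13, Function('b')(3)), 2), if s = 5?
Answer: 1369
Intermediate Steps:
Function('b')(u) = Add(-15, Mul(-3, u)) (Function('b')(u) = Mul(-3, Add(u, 5)) = Mul(-3, Add(5, u)) = Add(-15, Mul(-3, u)))
Pow(Add(-13, Function('b')(3)), 2) = Pow(Add(-13, Add(-15, Mul(-3, 3))), 2) = Pow(Add(-13, Add(-15, -9)), 2) = Pow(Add(-13, -24), 2) = Pow(-37, 2) = 1369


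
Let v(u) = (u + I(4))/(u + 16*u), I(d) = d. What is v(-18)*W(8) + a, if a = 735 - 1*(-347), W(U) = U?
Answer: 165602/153 ≈ 1082.4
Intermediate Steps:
v(u) = (4 + u)/(17*u) (v(u) = (u + 4)/(u + 16*u) = (4 + u)/((17*u)) = (4 + u)*(1/(17*u)) = (4 + u)/(17*u))
a = 1082 (a = 735 + 347 = 1082)
v(-18)*W(8) + a = ((1/17)*(4 - 18)/(-18))*8 + 1082 = ((1/17)*(-1/18)*(-14))*8 + 1082 = (7/153)*8 + 1082 = 56/153 + 1082 = 165602/153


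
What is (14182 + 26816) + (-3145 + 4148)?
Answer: 42001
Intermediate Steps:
(14182 + 26816) + (-3145 + 4148) = 40998 + 1003 = 42001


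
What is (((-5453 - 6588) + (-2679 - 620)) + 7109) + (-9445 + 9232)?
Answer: -8444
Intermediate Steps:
(((-5453 - 6588) + (-2679 - 620)) + 7109) + (-9445 + 9232) = ((-12041 - 3299) + 7109) - 213 = (-15340 + 7109) - 213 = -8231 - 213 = -8444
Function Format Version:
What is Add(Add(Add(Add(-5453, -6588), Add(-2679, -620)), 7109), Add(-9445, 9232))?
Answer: -8444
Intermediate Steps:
Add(Add(Add(Add(-5453, -6588), Add(-2679, -620)), 7109), Add(-9445, 9232)) = Add(Add(Add(-12041, -3299), 7109), -213) = Add(Add(-15340, 7109), -213) = Add(-8231, -213) = -8444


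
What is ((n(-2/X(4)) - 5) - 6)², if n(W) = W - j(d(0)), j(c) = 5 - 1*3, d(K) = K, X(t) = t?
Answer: 729/4 ≈ 182.25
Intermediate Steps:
j(c) = 2 (j(c) = 5 - 3 = 2)
n(W) = -2 + W (n(W) = W - 1*2 = W - 2 = -2 + W)
((n(-2/X(4)) - 5) - 6)² = (((-2 - 2/4) - 5) - 6)² = (((-2 - 2*¼) - 5) - 6)² = (((-2 - ½) - 5) - 6)² = ((-5/2 - 5) - 6)² = (-15/2 - 6)² = (-27/2)² = 729/4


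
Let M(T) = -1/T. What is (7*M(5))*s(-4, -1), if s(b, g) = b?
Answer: 28/5 ≈ 5.6000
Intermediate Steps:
(7*M(5))*s(-4, -1) = (7*(-1/5))*(-4) = (7*(-1*⅕))*(-4) = (7*(-⅕))*(-4) = -7/5*(-4) = 28/5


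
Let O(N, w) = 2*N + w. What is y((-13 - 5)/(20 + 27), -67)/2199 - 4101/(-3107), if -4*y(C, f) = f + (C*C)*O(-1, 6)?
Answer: 80139741413/60370140948 ≈ 1.3275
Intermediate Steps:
O(N, w) = w + 2*N
y(C, f) = -C² - f/4 (y(C, f) = -(f + (C*C)*(6 + 2*(-1)))/4 = -(f + C²*(6 - 2))/4 = -(f + C²*4)/4 = -(f + 4*C²)/4 = -C² - f/4)
y((-13 - 5)/(20 + 27), -67)/2199 - 4101/(-3107) = (-((-13 - 5)/(20 + 27))² - ¼*(-67))/2199 - 4101/(-3107) = (-(-18/47)² + 67/4)*(1/2199) - 4101*(-1/3107) = (-(-18*1/47)² + 67/4)*(1/2199) + 4101/3107 = (-(-18/47)² + 67/4)*(1/2199) + 4101/3107 = (-1*324/2209 + 67/4)*(1/2199) + 4101/3107 = (-324/2209 + 67/4)*(1/2199) + 4101/3107 = (146707/8836)*(1/2199) + 4101/3107 = 146707/19430364 + 4101/3107 = 80139741413/60370140948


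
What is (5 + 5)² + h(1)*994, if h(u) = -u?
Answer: -894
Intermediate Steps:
(5 + 5)² + h(1)*994 = (5 + 5)² - 1*1*994 = 10² - 1*994 = 100 - 994 = -894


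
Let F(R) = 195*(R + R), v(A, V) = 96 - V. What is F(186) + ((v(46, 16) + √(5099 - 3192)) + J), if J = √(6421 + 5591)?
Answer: 72620 + √1907 + 2*√3003 ≈ 72773.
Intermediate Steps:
F(R) = 390*R (F(R) = 195*(2*R) = 390*R)
J = 2*√3003 (J = √12012 = 2*√3003 ≈ 109.60)
F(186) + ((v(46, 16) + √(5099 - 3192)) + J) = 390*186 + (((96 - 1*16) + √(5099 - 3192)) + 2*√3003) = 72540 + (((96 - 16) + √1907) + 2*√3003) = 72540 + ((80 + √1907) + 2*√3003) = 72540 + (80 + √1907 + 2*√3003) = 72620 + √1907 + 2*√3003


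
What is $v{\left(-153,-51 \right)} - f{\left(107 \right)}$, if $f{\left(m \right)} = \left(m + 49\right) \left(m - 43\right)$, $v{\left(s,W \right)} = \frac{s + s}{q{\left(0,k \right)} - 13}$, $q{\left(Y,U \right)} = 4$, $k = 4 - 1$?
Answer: $-9950$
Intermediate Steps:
$k = 3$
$v{\left(s,W \right)} = - \frac{2 s}{9}$ ($v{\left(s,W \right)} = \frac{s + s}{4 - 13} = \frac{2 s}{-9} = 2 s \left(- \frac{1}{9}\right) = - \frac{2 s}{9}$)
$f{\left(m \right)} = \left(-43 + m\right) \left(49 + m\right)$ ($f{\left(m \right)} = \left(49 + m\right) \left(-43 + m\right) = \left(-43 + m\right) \left(49 + m\right)$)
$v{\left(-153,-51 \right)} - f{\left(107 \right)} = \left(- \frac{2}{9}\right) \left(-153\right) - \left(-2107 + 107^{2} + 6 \cdot 107\right) = 34 - \left(-2107 + 11449 + 642\right) = 34 - 9984 = -9950$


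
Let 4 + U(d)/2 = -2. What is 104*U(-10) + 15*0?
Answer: -1248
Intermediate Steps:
U(d) = -12 (U(d) = -8 + 2*(-2) = -8 - 4 = -12)
104*U(-10) + 15*0 = 104*(-12) + 15*0 = -1248 + 0 = -1248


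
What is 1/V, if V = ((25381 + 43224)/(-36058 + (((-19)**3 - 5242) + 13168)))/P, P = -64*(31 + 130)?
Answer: 360547264/68605 ≈ 5255.4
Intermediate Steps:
P = -10304 (P = -64*161 = -10304)
V = 68605/360547264 (V = ((25381 + 43224)/(-36058 + (((-19)**3 - 5242) + 13168)))/(-10304) = (68605/(-36058 + ((-6859 - 5242) + 13168)))*(-1/10304) = (68605/(-36058 + (-12101 + 13168)))*(-1/10304) = (68605/(-36058 + 1067))*(-1/10304) = (68605/(-34991))*(-1/10304) = (68605*(-1/34991))*(-1/10304) = -68605/34991*(-1/10304) = 68605/360547264 ≈ 0.00019028)
1/V = 1/(68605/360547264) = 360547264/68605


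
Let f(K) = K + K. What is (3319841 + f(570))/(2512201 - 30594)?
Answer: 3320981/2481607 ≈ 1.3382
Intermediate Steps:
f(K) = 2*K
(3319841 + f(570))/(2512201 - 30594) = (3319841 + 2*570)/(2512201 - 30594) = (3319841 + 1140)/2481607 = 3320981*(1/2481607) = 3320981/2481607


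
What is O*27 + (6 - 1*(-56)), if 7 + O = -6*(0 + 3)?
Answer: -613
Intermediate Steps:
O = -25 (O = -7 - 6*(0 + 3) = -7 - 6*3 = -7 - 18 = -25)
O*27 + (6 - 1*(-56)) = -25*27 + (6 - 1*(-56)) = -675 + (6 + 56) = -675 + 62 = -613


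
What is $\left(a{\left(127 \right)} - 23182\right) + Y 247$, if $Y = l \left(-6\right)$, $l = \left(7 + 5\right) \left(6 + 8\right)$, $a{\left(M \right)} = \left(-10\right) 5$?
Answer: $-272208$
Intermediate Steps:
$a{\left(M \right)} = -50$
$l = 168$ ($l = 12 \cdot 14 = 168$)
$Y = -1008$ ($Y = 168 \left(-6\right) = -1008$)
$\left(a{\left(127 \right)} - 23182\right) + Y 247 = \left(-50 - 23182\right) - 248976 = -23232 - 248976 = -272208$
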